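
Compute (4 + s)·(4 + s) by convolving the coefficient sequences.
Ascending coefficients: a = [4, 1], b = [4, 1]. c[0] = 4×4 = 16; c[1] = 4×1 + 1×4 = 8; c[2] = 1×1 = 1. Result coefficients: [16, 8, 1] → 16 + 8s + s^2

16 + 8s + s^2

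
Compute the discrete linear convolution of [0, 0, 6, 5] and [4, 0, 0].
y[0] = 0×4 = 0; y[1] = 0×0 + 0×4 = 0; y[2] = 0×0 + 0×0 + 6×4 = 24; y[3] = 0×0 + 6×0 + 5×4 = 20; y[4] = 6×0 + 5×0 = 0; y[5] = 5×0 = 0

[0, 0, 24, 20, 0, 0]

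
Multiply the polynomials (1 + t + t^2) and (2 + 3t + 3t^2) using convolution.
Ascending coefficients: a = [1, 1, 1], b = [2, 3, 3]. c[0] = 1×2 = 2; c[1] = 1×3 + 1×2 = 5; c[2] = 1×3 + 1×3 + 1×2 = 8; c[3] = 1×3 + 1×3 = 6; c[4] = 1×3 = 3. Result coefficients: [2, 5, 8, 6, 3] → 2 + 5t + 8t^2 + 6t^3 + 3t^4

2 + 5t + 8t^2 + 6t^3 + 3t^4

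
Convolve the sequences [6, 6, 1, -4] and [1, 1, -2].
y[0] = 6×1 = 6; y[1] = 6×1 + 6×1 = 12; y[2] = 6×-2 + 6×1 + 1×1 = -5; y[3] = 6×-2 + 1×1 + -4×1 = -15; y[4] = 1×-2 + -4×1 = -6; y[5] = -4×-2 = 8

[6, 12, -5, -15, -6, 8]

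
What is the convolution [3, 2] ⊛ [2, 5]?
y[0] = 3×2 = 6; y[1] = 3×5 + 2×2 = 19; y[2] = 2×5 = 10

[6, 19, 10]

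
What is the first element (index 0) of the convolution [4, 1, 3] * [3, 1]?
Use y[k] = Σ_i a[i]·b[k-i] at k=0. y[0] = 4×3 = 12

12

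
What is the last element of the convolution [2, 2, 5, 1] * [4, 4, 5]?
Use y[k] = Σ_i a[i]·b[k-i] at k=5. y[5] = 1×5 = 5

5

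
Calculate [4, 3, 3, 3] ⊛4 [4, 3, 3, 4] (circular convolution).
Use y[k] = Σ_j a[j]·b[(k-j) mod 4]. y[0] = 4×4 + 3×4 + 3×3 + 3×3 = 46; y[1] = 4×3 + 3×4 + 3×4 + 3×3 = 45; y[2] = 4×3 + 3×3 + 3×4 + 3×4 = 45; y[3] = 4×4 + 3×3 + 3×3 + 3×4 = 46. Result: [46, 45, 45, 46]

[46, 45, 45, 46]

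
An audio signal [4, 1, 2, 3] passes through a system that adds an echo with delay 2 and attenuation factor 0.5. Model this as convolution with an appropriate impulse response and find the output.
Direct-path + delayed-attenuated-path model → impulse response h = [1, 0, 0.5] (1 at lag 0, 0.5 at lag 2). Output y[n] = x[n] + 0.5·x[n - 2] (with x[n] = 0 outside 0..3): y[0] = 4 + 0.5×0 = 4; y[1] = 1 + 0.5×0 = 1; y[2] = 2 + 0.5×4 = 4.0; y[3] = 3 + 0.5×1 = 3.5; y[4] = 0 + 0.5×2 = 1.0; y[5] = 0 + 0.5×3 = 1.5. So y = [4, 1, 4.0, 3.5, 1.0, 1.5]

[4, 1, 4.0, 3.5, 1.0, 1.5]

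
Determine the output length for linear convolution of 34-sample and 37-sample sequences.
Linear/full convolution length: m + n - 1 = 34 + 37 - 1 = 70

70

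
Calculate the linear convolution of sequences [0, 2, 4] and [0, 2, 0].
y[0] = 0×0 = 0; y[1] = 0×2 + 2×0 = 0; y[2] = 0×0 + 2×2 + 4×0 = 4; y[3] = 2×0 + 4×2 = 8; y[4] = 4×0 = 0

[0, 0, 4, 8, 0]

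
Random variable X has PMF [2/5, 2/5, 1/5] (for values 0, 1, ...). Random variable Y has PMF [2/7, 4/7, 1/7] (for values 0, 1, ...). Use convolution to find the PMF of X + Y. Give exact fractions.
P(X+Y=k) = Σ_i P(X=i)·P(Y=k-i) — a convolution of [2/5, 2/5, 1/5] and [2/7, 4/7, 1/7]. P(X+Y=0) = (2/5)×(2/7) = 4/35; P(X+Y=1) = (2/5)×(4/7) + (2/5)×(2/7) = 8/35 + 4/35 = 12/35; P(X+Y=2) = (2/5)×(1/7) + (2/5)×(4/7) + (1/5)×(2/7) = 2/35 + 8/35 + 2/35 = 12/35; P(X+Y=3) = (2/5)×(1/7) + (1/5)×(4/7) = 2/35 + 4/35 = 6/35; P(X+Y=4) = (1/5)×(1/7) = 1/35. PMF: [4/35, 12/35, 12/35, 6/35, 1/35] (sums to 1 ✓)

[4/35, 12/35, 12/35, 6/35, 1/35]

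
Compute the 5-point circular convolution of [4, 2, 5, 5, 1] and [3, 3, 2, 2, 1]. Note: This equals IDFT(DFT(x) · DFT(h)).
Either evaluate y[k] = Σ_j x[j]·h[(k-j) mod 5] directly, or use IDFT(DFT(x) · DFT(h)). y[0] = 4×3 + 2×1 + 5×2 + 5×2 + 1×3 = 37; y[1] = 4×3 + 2×3 + 5×1 + 5×2 + 1×2 = 35; y[2] = 4×2 + 2×3 + 5×3 + 5×1 + 1×2 = 36; y[3] = 4×2 + 2×2 + 5×3 + 5×3 + 1×1 = 43; y[4] = 4×1 + 2×2 + 5×2 + 5×3 + 1×3 = 36. Result: [37, 35, 36, 43, 36]

[37, 35, 36, 43, 36]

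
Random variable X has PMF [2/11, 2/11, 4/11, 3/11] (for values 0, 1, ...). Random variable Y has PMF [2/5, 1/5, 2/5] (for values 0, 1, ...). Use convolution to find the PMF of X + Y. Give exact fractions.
P(X+Y=k) = Σ_i P(X=i)·P(Y=k-i) — a convolution of [2/11, 2/11, 4/11, 3/11] and [2/5, 1/5, 2/5]. P(X+Y=0) = (2/11)×(2/5) = 4/55; P(X+Y=1) = (2/11)×(1/5) + (2/11)×(2/5) = 2/55 + 4/55 = 6/55; P(X+Y=2) = (2/11)×(2/5) + (2/11)×(1/5) + (4/11)×(2/5) = 4/55 + 2/55 + 8/55 = 14/55; P(X+Y=3) = (2/11)×(2/5) + (4/11)×(1/5) + (3/11)×(2/5) = 4/55 + 4/55 + 6/55 = 14/55; P(X+Y=4) = (4/11)×(2/5) + (3/11)×(1/5) = 8/55 + 3/55 = 1/5; P(X+Y=5) = (3/11)×(2/5) = 6/55. PMF: [4/55, 6/55, 14/55, 14/55, 1/5, 6/55] (sums to 1 ✓)

[4/55, 6/55, 14/55, 14/55, 1/5, 6/55]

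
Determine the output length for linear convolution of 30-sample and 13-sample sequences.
Linear/full convolution length: m + n - 1 = 30 + 13 - 1 = 42

42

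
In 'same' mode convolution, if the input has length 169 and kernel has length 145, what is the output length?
'Same' mode returns an output with the same length as the input: 169

169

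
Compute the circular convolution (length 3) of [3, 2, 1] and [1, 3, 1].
Use y[k] = Σ_j f[j]·g[(k-j) mod 3]. y[0] = 3×1 + 2×1 + 1×3 = 8; y[1] = 3×3 + 2×1 + 1×1 = 12; y[2] = 3×1 + 2×3 + 1×1 = 10. Result: [8, 12, 10]

[8, 12, 10]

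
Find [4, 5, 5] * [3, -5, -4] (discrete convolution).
y[0] = 4×3 = 12; y[1] = 4×-5 + 5×3 = -5; y[2] = 4×-4 + 5×-5 + 5×3 = -26; y[3] = 5×-4 + 5×-5 = -45; y[4] = 5×-4 = -20

[12, -5, -26, -45, -20]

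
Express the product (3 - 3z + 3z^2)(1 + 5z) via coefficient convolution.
Ascending coefficients: a = [3, -3, 3], b = [1, 5]. c[0] = 3×1 = 3; c[1] = 3×5 + -3×1 = 12; c[2] = -3×5 + 3×1 = -12; c[3] = 3×5 = 15. Result coefficients: [3, 12, -12, 15] → 3 + 12z - 12z^2 + 15z^3

3 + 12z - 12z^2 + 15z^3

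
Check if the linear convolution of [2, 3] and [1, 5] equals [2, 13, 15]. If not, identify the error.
Recompute linear convolution of [2, 3] and [1, 5]: y[0] = 2×1 = 2; y[1] = 2×5 + 3×1 = 13; y[2] = 3×5 = 15 → [2, 13, 15]. Given [2, 13, 15] matches, so answer: Yes

Yes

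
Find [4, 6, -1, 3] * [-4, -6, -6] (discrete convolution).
y[0] = 4×-4 = -16; y[1] = 4×-6 + 6×-4 = -48; y[2] = 4×-6 + 6×-6 + -1×-4 = -56; y[3] = 6×-6 + -1×-6 + 3×-4 = -42; y[4] = -1×-6 + 3×-6 = -12; y[5] = 3×-6 = -18

[-16, -48, -56, -42, -12, -18]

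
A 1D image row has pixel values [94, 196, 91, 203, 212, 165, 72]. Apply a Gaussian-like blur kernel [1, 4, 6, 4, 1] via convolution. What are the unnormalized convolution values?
Convolve image row [94, 196, 91, 203, 212, 165, 72] with kernel [1, 4, 6, 4, 1]: y[0] = 94×1 = 94; y[1] = 94×4 + 196×1 = 572; y[2] = 94×6 + 196×4 + 91×1 = 1439; y[3] = 94×4 + 196×6 + 91×4 + 203×1 = 2119; y[4] = 94×1 + 196×4 + 91×6 + 203×4 + 212×1 = 2448; y[5] = 196×1 + 91×4 + 203×6 + 212×4 + 165×1 = 2791; y[6] = 91×1 + 203×4 + 212×6 + 165×4 + 72×1 = 2907; y[7] = 203×1 + 212×4 + 165×6 + 72×4 = 2329; y[8] = 212×1 + 165×4 + 72×6 = 1304; y[9] = 165×1 + 72×4 = 453; y[10] = 72×1 = 72 → [94, 572, 1439, 2119, 2448, 2791, 2907, 2329, 1304, 453, 72]. Normalization factor = sum(kernel) = 16.

[94, 572, 1439, 2119, 2448, 2791, 2907, 2329, 1304, 453, 72]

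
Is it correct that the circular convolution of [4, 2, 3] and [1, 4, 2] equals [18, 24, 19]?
Recompute circular convolution of [4, 2, 3] and [1, 4, 2]: y[0] = 4×1 + 2×2 + 3×4 = 20; y[1] = 4×4 + 2×1 + 3×2 = 24; y[2] = 4×2 + 2×4 + 3×1 = 19 → [20, 24, 19]. Compare to given [18, 24, 19]: they differ at index 0: given 18, correct 20, so answer: No

No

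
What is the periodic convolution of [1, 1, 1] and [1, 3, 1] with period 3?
Use y[k] = Σ_j s[j]·t[(k-j) mod 3]. y[0] = 1×1 + 1×1 + 1×3 = 5; y[1] = 1×3 + 1×1 + 1×1 = 5; y[2] = 1×1 + 1×3 + 1×1 = 5. Result: [5, 5, 5]

[5, 5, 5]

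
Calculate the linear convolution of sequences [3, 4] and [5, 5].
y[0] = 3×5 = 15; y[1] = 3×5 + 4×5 = 35; y[2] = 4×5 = 20

[15, 35, 20]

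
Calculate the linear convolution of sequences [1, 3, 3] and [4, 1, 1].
y[0] = 1×4 = 4; y[1] = 1×1 + 3×4 = 13; y[2] = 1×1 + 3×1 + 3×4 = 16; y[3] = 3×1 + 3×1 = 6; y[4] = 3×1 = 3

[4, 13, 16, 6, 3]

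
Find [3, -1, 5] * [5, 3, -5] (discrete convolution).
y[0] = 3×5 = 15; y[1] = 3×3 + -1×5 = 4; y[2] = 3×-5 + -1×3 + 5×5 = 7; y[3] = -1×-5 + 5×3 = 20; y[4] = 5×-5 = -25

[15, 4, 7, 20, -25]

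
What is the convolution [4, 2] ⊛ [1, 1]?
y[0] = 4×1 = 4; y[1] = 4×1 + 2×1 = 6; y[2] = 2×1 = 2

[4, 6, 2]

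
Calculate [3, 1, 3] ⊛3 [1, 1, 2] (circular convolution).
Use y[k] = Σ_j f[j]·g[(k-j) mod 3]. y[0] = 3×1 + 1×2 + 3×1 = 8; y[1] = 3×1 + 1×1 + 3×2 = 10; y[2] = 3×2 + 1×1 + 3×1 = 10. Result: [8, 10, 10]

[8, 10, 10]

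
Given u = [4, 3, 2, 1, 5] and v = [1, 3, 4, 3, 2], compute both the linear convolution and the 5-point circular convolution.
Linear: y_lin[0] = 4×1 = 4; y_lin[1] = 4×3 + 3×1 = 15; y_lin[2] = 4×4 + 3×3 + 2×1 = 27; y_lin[3] = 4×3 + 3×4 + 2×3 + 1×1 = 31; y_lin[4] = 4×2 + 3×3 + 2×4 + 1×3 + 5×1 = 33; y_lin[5] = 3×2 + 2×3 + 1×4 + 5×3 = 31; y_lin[6] = 2×2 + 1×3 + 5×4 = 27; y_lin[7] = 1×2 + 5×3 = 17; y_lin[8] = 5×2 = 10 → [4, 15, 27, 31, 33, 31, 27, 17, 10]. Circular (length 5): y[0] = 4×1 + 3×2 + 2×3 + 1×4 + 5×3 = 35; y[1] = 4×3 + 3×1 + 2×2 + 1×3 + 5×4 = 42; y[2] = 4×4 + 3×3 + 2×1 + 1×2 + 5×3 = 44; y[3] = 4×3 + 3×4 + 2×3 + 1×1 + 5×2 = 41; y[4] = 4×2 + 3×3 + 2×4 + 1×3 + 5×1 = 33 → [35, 42, 44, 41, 33]

Linear: [4, 15, 27, 31, 33, 31, 27, 17, 10], Circular: [35, 42, 44, 41, 33]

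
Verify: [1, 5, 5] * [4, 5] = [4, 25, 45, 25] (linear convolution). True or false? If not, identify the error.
Recompute linear convolution of [1, 5, 5] and [4, 5]: y[0] = 1×4 = 4; y[1] = 1×5 + 5×4 = 25; y[2] = 5×5 + 5×4 = 45; y[3] = 5×5 = 25 → [4, 25, 45, 25]. Given [4, 25, 45, 25] matches, so answer: Yes

Yes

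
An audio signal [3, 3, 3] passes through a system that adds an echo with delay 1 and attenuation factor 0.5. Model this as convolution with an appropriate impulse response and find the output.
Direct-path + delayed-attenuated-path model → impulse response h = [1, 0.5] (1 at lag 0, 0.5 at lag 1). Output y[n] = x[n] + 0.5·x[n - 1] (with x[n] = 0 outside 0..2): y[0] = 3 + 0.5×0 = 3; y[1] = 3 + 0.5×3 = 4.5; y[2] = 3 + 0.5×3 = 4.5; y[3] = 0 + 0.5×3 = 1.5. So y = [3, 4.5, 4.5, 1.5]

[3, 4.5, 4.5, 1.5]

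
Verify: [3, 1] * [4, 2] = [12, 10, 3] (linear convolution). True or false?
Recompute linear convolution of [3, 1] and [4, 2]: y[0] = 3×4 = 12; y[1] = 3×2 + 1×4 = 10; y[2] = 1×2 = 2 → [12, 10, 2]. Compare to given [12, 10, 3]: they differ at index 2: given 3, correct 2, so answer: No

No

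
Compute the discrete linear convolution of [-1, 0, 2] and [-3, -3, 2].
y[0] = -1×-3 = 3; y[1] = -1×-3 + 0×-3 = 3; y[2] = -1×2 + 0×-3 + 2×-3 = -8; y[3] = 0×2 + 2×-3 = -6; y[4] = 2×2 = 4

[3, 3, -8, -6, 4]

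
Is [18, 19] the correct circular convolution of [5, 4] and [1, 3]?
Recompute circular convolution of [5, 4] and [1, 3]: y[0] = 5×1 + 4×3 = 17; y[1] = 5×3 + 4×1 = 19 → [17, 19]. Compare to given [18, 19]: they differ at index 0: given 18, correct 17, so answer: No

No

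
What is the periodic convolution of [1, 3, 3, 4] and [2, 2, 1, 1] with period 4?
Use y[k] = Σ_j x[j]·h[(k-j) mod 4]. y[0] = 1×2 + 3×1 + 3×1 + 4×2 = 16; y[1] = 1×2 + 3×2 + 3×1 + 4×1 = 15; y[2] = 1×1 + 3×2 + 3×2 + 4×1 = 17; y[3] = 1×1 + 3×1 + 3×2 + 4×2 = 18. Result: [16, 15, 17, 18]

[16, 15, 17, 18]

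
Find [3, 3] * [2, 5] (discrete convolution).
y[0] = 3×2 = 6; y[1] = 3×5 + 3×2 = 21; y[2] = 3×5 = 15

[6, 21, 15]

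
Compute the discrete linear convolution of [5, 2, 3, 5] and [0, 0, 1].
y[0] = 5×0 = 0; y[1] = 5×0 + 2×0 = 0; y[2] = 5×1 + 2×0 + 3×0 = 5; y[3] = 2×1 + 3×0 + 5×0 = 2; y[4] = 3×1 + 5×0 = 3; y[5] = 5×1 = 5

[0, 0, 5, 2, 3, 5]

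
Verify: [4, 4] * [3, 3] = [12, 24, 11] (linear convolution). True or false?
Recompute linear convolution of [4, 4] and [3, 3]: y[0] = 4×3 = 12; y[1] = 4×3 + 4×3 = 24; y[2] = 4×3 = 12 → [12, 24, 12]. Compare to given [12, 24, 11]: they differ at index 2: given 11, correct 12, so answer: No

No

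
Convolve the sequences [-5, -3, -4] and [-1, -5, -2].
y[0] = -5×-1 = 5; y[1] = -5×-5 + -3×-1 = 28; y[2] = -5×-2 + -3×-5 + -4×-1 = 29; y[3] = -3×-2 + -4×-5 = 26; y[4] = -4×-2 = 8

[5, 28, 29, 26, 8]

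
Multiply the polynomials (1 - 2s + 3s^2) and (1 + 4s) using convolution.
Ascending coefficients: a = [1, -2, 3], b = [1, 4]. c[0] = 1×1 = 1; c[1] = 1×4 + -2×1 = 2; c[2] = -2×4 + 3×1 = -5; c[3] = 3×4 = 12. Result coefficients: [1, 2, -5, 12] → 1 + 2s - 5s^2 + 12s^3

1 + 2s - 5s^2 + 12s^3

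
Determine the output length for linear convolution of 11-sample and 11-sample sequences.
Linear/full convolution length: m + n - 1 = 11 + 11 - 1 = 21

21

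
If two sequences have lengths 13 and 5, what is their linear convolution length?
Linear/full convolution length: m + n - 1 = 13 + 5 - 1 = 17

17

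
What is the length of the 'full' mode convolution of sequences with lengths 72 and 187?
Linear/full convolution length: m + n - 1 = 72 + 187 - 1 = 258

258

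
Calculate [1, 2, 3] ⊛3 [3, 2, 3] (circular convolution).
Use y[k] = Σ_j f[j]·g[(k-j) mod 3]. y[0] = 1×3 + 2×3 + 3×2 = 15; y[1] = 1×2 + 2×3 + 3×3 = 17; y[2] = 1×3 + 2×2 + 3×3 = 16. Result: [15, 17, 16]

[15, 17, 16]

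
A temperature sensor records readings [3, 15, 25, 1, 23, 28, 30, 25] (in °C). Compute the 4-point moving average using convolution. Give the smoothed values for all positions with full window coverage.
4-point moving average kernel = [1, 1, 1, 1]. Apply in 'valid' mode (full window coverage): avg[0] = (3 + 15 + 25 + 1) / 4 = 11.0; avg[1] = (15 + 25 + 1 + 23) / 4 = 16.0; avg[2] = (25 + 1 + 23 + 28) / 4 = 19.25; avg[3] = (1 + 23 + 28 + 30) / 4 = 20.5; avg[4] = (23 + 28 + 30 + 25) / 4 = 26.5. Smoothed values: [11.0, 16.0, 19.25, 20.5, 26.5]

[11.0, 16.0, 19.25, 20.5, 26.5]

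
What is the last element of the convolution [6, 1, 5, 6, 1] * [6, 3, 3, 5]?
Use y[k] = Σ_i a[i]·b[k-i] at k=7. y[7] = 1×5 = 5

5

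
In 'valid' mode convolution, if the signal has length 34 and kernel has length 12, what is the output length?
'Valid' mode counts only positions where the kernel fully overlaps the signal: m - n + 1 = 34 - 12 + 1 = 23

23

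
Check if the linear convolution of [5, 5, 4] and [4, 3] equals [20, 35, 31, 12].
Recompute linear convolution of [5, 5, 4] and [4, 3]: y[0] = 5×4 = 20; y[1] = 5×3 + 5×4 = 35; y[2] = 5×3 + 4×4 = 31; y[3] = 4×3 = 12 → [20, 35, 31, 12]. Given [20, 35, 31, 12] matches, so answer: Yes

Yes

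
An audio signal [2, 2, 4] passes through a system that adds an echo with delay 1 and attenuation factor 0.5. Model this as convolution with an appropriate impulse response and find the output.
Direct-path + delayed-attenuated-path model → impulse response h = [1, 0.5] (1 at lag 0, 0.5 at lag 1). Output y[n] = x[n] + 0.5·x[n - 1] (with x[n] = 0 outside 0..2): y[0] = 2 + 0.5×0 = 2; y[1] = 2 + 0.5×2 = 3.0; y[2] = 4 + 0.5×2 = 5.0; y[3] = 0 + 0.5×4 = 2.0. So y = [2, 3.0, 5.0, 2.0]

[2, 3.0, 5.0, 2.0]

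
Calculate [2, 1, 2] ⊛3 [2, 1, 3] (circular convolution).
Use y[k] = Σ_j x[j]·h[(k-j) mod 3]. y[0] = 2×2 + 1×3 + 2×1 = 9; y[1] = 2×1 + 1×2 + 2×3 = 10; y[2] = 2×3 + 1×1 + 2×2 = 11. Result: [9, 10, 11]

[9, 10, 11]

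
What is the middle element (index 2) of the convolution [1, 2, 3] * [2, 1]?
Use y[k] = Σ_i a[i]·b[k-i] at k=2. y[2] = 2×1 + 3×2 = 8

8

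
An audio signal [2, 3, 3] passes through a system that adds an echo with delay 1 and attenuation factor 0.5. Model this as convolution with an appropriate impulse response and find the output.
Direct-path + delayed-attenuated-path model → impulse response h = [1, 0.5] (1 at lag 0, 0.5 at lag 1). Output y[n] = x[n] + 0.5·x[n - 1] (with x[n] = 0 outside 0..2): y[0] = 2 + 0.5×0 = 2; y[1] = 3 + 0.5×2 = 4.0; y[2] = 3 + 0.5×3 = 4.5; y[3] = 0 + 0.5×3 = 1.5. So y = [2, 4.0, 4.5, 1.5]

[2, 4.0, 4.5, 1.5]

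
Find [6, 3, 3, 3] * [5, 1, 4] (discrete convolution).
y[0] = 6×5 = 30; y[1] = 6×1 + 3×5 = 21; y[2] = 6×4 + 3×1 + 3×5 = 42; y[3] = 3×4 + 3×1 + 3×5 = 30; y[4] = 3×4 + 3×1 = 15; y[5] = 3×4 = 12

[30, 21, 42, 30, 15, 12]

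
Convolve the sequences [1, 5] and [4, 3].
y[0] = 1×4 = 4; y[1] = 1×3 + 5×4 = 23; y[2] = 5×3 = 15

[4, 23, 15]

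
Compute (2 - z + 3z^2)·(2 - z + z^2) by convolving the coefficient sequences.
Ascending coefficients: a = [2, -1, 3], b = [2, -1, 1]. c[0] = 2×2 = 4; c[1] = 2×-1 + -1×2 = -4; c[2] = 2×1 + -1×-1 + 3×2 = 9; c[3] = -1×1 + 3×-1 = -4; c[4] = 3×1 = 3. Result coefficients: [4, -4, 9, -4, 3] → 4 - 4z + 9z^2 - 4z^3 + 3z^4

4 - 4z + 9z^2 - 4z^3 + 3z^4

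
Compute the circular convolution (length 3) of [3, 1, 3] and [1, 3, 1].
Use y[k] = Σ_j a[j]·b[(k-j) mod 3]. y[0] = 3×1 + 1×1 + 3×3 = 13; y[1] = 3×3 + 1×1 + 3×1 = 13; y[2] = 3×1 + 1×3 + 3×1 = 9. Result: [13, 13, 9]

[13, 13, 9]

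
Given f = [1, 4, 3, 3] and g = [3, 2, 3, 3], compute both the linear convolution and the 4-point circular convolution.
Linear: y_lin[0] = 1×3 = 3; y_lin[1] = 1×2 + 4×3 = 14; y_lin[2] = 1×3 + 4×2 + 3×3 = 20; y_lin[3] = 1×3 + 4×3 + 3×2 + 3×3 = 30; y_lin[4] = 4×3 + 3×3 + 3×2 = 27; y_lin[5] = 3×3 + 3×3 = 18; y_lin[6] = 3×3 = 9 → [3, 14, 20, 30, 27, 18, 9]. Circular (length 4): y[0] = 1×3 + 4×3 + 3×3 + 3×2 = 30; y[1] = 1×2 + 4×3 + 3×3 + 3×3 = 32; y[2] = 1×3 + 4×2 + 3×3 + 3×3 = 29; y[3] = 1×3 + 4×3 + 3×2 + 3×3 = 30 → [30, 32, 29, 30]

Linear: [3, 14, 20, 30, 27, 18, 9], Circular: [30, 32, 29, 30]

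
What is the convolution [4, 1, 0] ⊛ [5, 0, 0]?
y[0] = 4×5 = 20; y[1] = 4×0 + 1×5 = 5; y[2] = 4×0 + 1×0 + 0×5 = 0; y[3] = 1×0 + 0×0 = 0; y[4] = 0×0 = 0

[20, 5, 0, 0, 0]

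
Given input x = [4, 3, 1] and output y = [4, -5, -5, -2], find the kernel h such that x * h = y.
Output length 4 = len(x) + len(h) - 1 ⇒ len(h) = 2. Solve h forward using h[k] = (y[k] - Σ_{i≥1} x[i]·h[k-i]) / x[0]: h[0] = y[0] / x[0] = 4 / 4 = 1; h[1] = (y[1] - 3×1) / x[0] = (-5 - 3×1) / 4 = -2. So h = [1, -2]. Forward-check [4, 3, 1] * [1, -2]: y[0] = 4×1 = 4; y[1] = 4×-2 + 3×1 = -5; y[2] = 3×-2 + 1×1 = -5; y[3] = 1×-2 = -2 → [4, -5, -5, -2] ✓

[1, -2]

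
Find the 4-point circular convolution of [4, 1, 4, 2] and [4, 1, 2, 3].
Use y[k] = Σ_j x[j]·h[(k-j) mod 4]. y[0] = 4×4 + 1×3 + 4×2 + 2×1 = 29; y[1] = 4×1 + 1×4 + 4×3 + 2×2 = 24; y[2] = 4×2 + 1×1 + 4×4 + 2×3 = 31; y[3] = 4×3 + 1×2 + 4×1 + 2×4 = 26. Result: [29, 24, 31, 26]

[29, 24, 31, 26]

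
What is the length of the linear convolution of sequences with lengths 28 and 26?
Linear/full convolution length: m + n - 1 = 28 + 26 - 1 = 53

53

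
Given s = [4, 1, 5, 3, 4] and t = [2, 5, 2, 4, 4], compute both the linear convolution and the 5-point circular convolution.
Linear: y_lin[0] = 4×2 = 8; y_lin[1] = 4×5 + 1×2 = 22; y_lin[2] = 4×2 + 1×5 + 5×2 = 23; y_lin[3] = 4×4 + 1×2 + 5×5 + 3×2 = 49; y_lin[4] = 4×4 + 1×4 + 5×2 + 3×5 + 4×2 = 53; y_lin[5] = 1×4 + 5×4 + 3×2 + 4×5 = 50; y_lin[6] = 5×4 + 3×4 + 4×2 = 40; y_lin[7] = 3×4 + 4×4 = 28; y_lin[8] = 4×4 = 16 → [8, 22, 23, 49, 53, 50, 40, 28, 16]. Circular (length 5): y[0] = 4×2 + 1×4 + 5×4 + 3×2 + 4×5 = 58; y[1] = 4×5 + 1×2 + 5×4 + 3×4 + 4×2 = 62; y[2] = 4×2 + 1×5 + 5×2 + 3×4 + 4×4 = 51; y[3] = 4×4 + 1×2 + 5×5 + 3×2 + 4×4 = 65; y[4] = 4×4 + 1×4 + 5×2 + 3×5 + 4×2 = 53 → [58, 62, 51, 65, 53]

Linear: [8, 22, 23, 49, 53, 50, 40, 28, 16], Circular: [58, 62, 51, 65, 53]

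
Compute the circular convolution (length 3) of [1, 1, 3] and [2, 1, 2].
Use y[k] = Σ_j a[j]·b[(k-j) mod 3]. y[0] = 1×2 + 1×2 + 3×1 = 7; y[1] = 1×1 + 1×2 + 3×2 = 9; y[2] = 1×2 + 1×1 + 3×2 = 9. Result: [7, 9, 9]

[7, 9, 9]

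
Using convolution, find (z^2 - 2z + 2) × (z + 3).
Ascending coefficients: a = [2, -2, 1], b = [3, 1]. c[0] = 2×3 = 6; c[1] = 2×1 + -2×3 = -4; c[2] = -2×1 + 1×3 = 1; c[3] = 1×1 = 1. Result coefficients: [6, -4, 1, 1] → z^3 + z^2 - 4z + 6

z^3 + z^2 - 4z + 6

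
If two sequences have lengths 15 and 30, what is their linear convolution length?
Linear/full convolution length: m + n - 1 = 15 + 30 - 1 = 44

44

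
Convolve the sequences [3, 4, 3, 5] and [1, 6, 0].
y[0] = 3×1 = 3; y[1] = 3×6 + 4×1 = 22; y[2] = 3×0 + 4×6 + 3×1 = 27; y[3] = 4×0 + 3×6 + 5×1 = 23; y[4] = 3×0 + 5×6 = 30; y[5] = 5×0 = 0

[3, 22, 27, 23, 30, 0]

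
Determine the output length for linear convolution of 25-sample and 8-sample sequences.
Linear/full convolution length: m + n - 1 = 25 + 8 - 1 = 32

32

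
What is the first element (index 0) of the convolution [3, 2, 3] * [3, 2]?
Use y[k] = Σ_i a[i]·b[k-i] at k=0. y[0] = 3×3 = 9

9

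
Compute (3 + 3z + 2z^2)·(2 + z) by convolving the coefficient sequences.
Ascending coefficients: a = [3, 3, 2], b = [2, 1]. c[0] = 3×2 = 6; c[1] = 3×1 + 3×2 = 9; c[2] = 3×1 + 2×2 = 7; c[3] = 2×1 = 2. Result coefficients: [6, 9, 7, 2] → 6 + 9z + 7z^2 + 2z^3

6 + 9z + 7z^2 + 2z^3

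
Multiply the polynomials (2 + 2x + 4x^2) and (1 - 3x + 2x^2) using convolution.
Ascending coefficients: a = [2, 2, 4], b = [1, -3, 2]. c[0] = 2×1 = 2; c[1] = 2×-3 + 2×1 = -4; c[2] = 2×2 + 2×-3 + 4×1 = 2; c[3] = 2×2 + 4×-3 = -8; c[4] = 4×2 = 8. Result coefficients: [2, -4, 2, -8, 8] → 2 - 4x + 2x^2 - 8x^3 + 8x^4

2 - 4x + 2x^2 - 8x^3 + 8x^4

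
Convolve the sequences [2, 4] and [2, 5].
y[0] = 2×2 = 4; y[1] = 2×5 + 4×2 = 18; y[2] = 4×5 = 20

[4, 18, 20]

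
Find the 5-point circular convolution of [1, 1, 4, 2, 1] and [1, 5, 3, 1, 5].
Use y[k] = Σ_j x[j]·h[(k-j) mod 5]. y[0] = 1×1 + 1×5 + 4×1 + 2×3 + 1×5 = 21; y[1] = 1×5 + 1×1 + 4×5 + 2×1 + 1×3 = 31; y[2] = 1×3 + 1×5 + 4×1 + 2×5 + 1×1 = 23; y[3] = 1×1 + 1×3 + 4×5 + 2×1 + 1×5 = 31; y[4] = 1×5 + 1×1 + 4×3 + 2×5 + 1×1 = 29. Result: [21, 31, 23, 31, 29]

[21, 31, 23, 31, 29]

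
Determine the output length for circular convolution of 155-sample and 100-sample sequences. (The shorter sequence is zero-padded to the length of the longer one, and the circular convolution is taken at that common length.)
Circular convolution (zero-padding the shorter input) has length max(m, n) = max(155, 100) = 155

155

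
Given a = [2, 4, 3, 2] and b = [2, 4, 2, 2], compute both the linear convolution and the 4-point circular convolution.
Linear: y_lin[0] = 2×2 = 4; y_lin[1] = 2×4 + 4×2 = 16; y_lin[2] = 2×2 + 4×4 + 3×2 = 26; y_lin[3] = 2×2 + 4×2 + 3×4 + 2×2 = 28; y_lin[4] = 4×2 + 3×2 + 2×4 = 22; y_lin[5] = 3×2 + 2×2 = 10; y_lin[6] = 2×2 = 4 → [4, 16, 26, 28, 22, 10, 4]. Circular (length 4): y[0] = 2×2 + 4×2 + 3×2 + 2×4 = 26; y[1] = 2×4 + 4×2 + 3×2 + 2×2 = 26; y[2] = 2×2 + 4×4 + 3×2 + 2×2 = 30; y[3] = 2×2 + 4×2 + 3×4 + 2×2 = 28 → [26, 26, 30, 28]

Linear: [4, 16, 26, 28, 22, 10, 4], Circular: [26, 26, 30, 28]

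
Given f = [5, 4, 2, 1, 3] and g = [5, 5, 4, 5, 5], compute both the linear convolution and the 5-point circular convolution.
Linear: y_lin[0] = 5×5 = 25; y_lin[1] = 5×5 + 4×5 = 45; y_lin[2] = 5×4 + 4×5 + 2×5 = 50; y_lin[3] = 5×5 + 4×4 + 2×5 + 1×5 = 56; y_lin[4] = 5×5 + 4×5 + 2×4 + 1×5 + 3×5 = 73; y_lin[5] = 4×5 + 2×5 + 1×4 + 3×5 = 49; y_lin[6] = 2×5 + 1×5 + 3×4 = 27; y_lin[7] = 1×5 + 3×5 = 20; y_lin[8] = 3×5 = 15 → [25, 45, 50, 56, 73, 49, 27, 20, 15]. Circular (length 5): y[0] = 5×5 + 4×5 + 2×5 + 1×4 + 3×5 = 74; y[1] = 5×5 + 4×5 + 2×5 + 1×5 + 3×4 = 72; y[2] = 5×4 + 4×5 + 2×5 + 1×5 + 3×5 = 70; y[3] = 5×5 + 4×4 + 2×5 + 1×5 + 3×5 = 71; y[4] = 5×5 + 4×5 + 2×4 + 1×5 + 3×5 = 73 → [74, 72, 70, 71, 73]

Linear: [25, 45, 50, 56, 73, 49, 27, 20, 15], Circular: [74, 72, 70, 71, 73]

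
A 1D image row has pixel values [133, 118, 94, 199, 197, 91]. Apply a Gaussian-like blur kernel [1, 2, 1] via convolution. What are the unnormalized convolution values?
Convolve image row [133, 118, 94, 199, 197, 91] with kernel [1, 2, 1]: y[0] = 133×1 = 133; y[1] = 133×2 + 118×1 = 384; y[2] = 133×1 + 118×2 + 94×1 = 463; y[3] = 118×1 + 94×2 + 199×1 = 505; y[4] = 94×1 + 199×2 + 197×1 = 689; y[5] = 199×1 + 197×2 + 91×1 = 684; y[6] = 197×1 + 91×2 = 379; y[7] = 91×1 = 91 → [133, 384, 463, 505, 689, 684, 379, 91]. Normalization factor = sum(kernel) = 4.

[133, 384, 463, 505, 689, 684, 379, 91]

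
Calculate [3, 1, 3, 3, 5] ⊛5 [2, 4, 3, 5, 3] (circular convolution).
Use y[k] = Σ_j f[j]·g[(k-j) mod 5]. y[0] = 3×2 + 1×3 + 3×5 + 3×3 + 5×4 = 53; y[1] = 3×4 + 1×2 + 3×3 + 3×5 + 5×3 = 53; y[2] = 3×3 + 1×4 + 3×2 + 3×3 + 5×5 = 53; y[3] = 3×5 + 1×3 + 3×4 + 3×2 + 5×3 = 51; y[4] = 3×3 + 1×5 + 3×3 + 3×4 + 5×2 = 45. Result: [53, 53, 53, 51, 45]

[53, 53, 53, 51, 45]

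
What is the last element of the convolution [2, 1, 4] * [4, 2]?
Use y[k] = Σ_i a[i]·b[k-i] at k=3. y[3] = 4×2 = 8

8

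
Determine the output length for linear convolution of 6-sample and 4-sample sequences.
Linear/full convolution length: m + n - 1 = 6 + 4 - 1 = 9

9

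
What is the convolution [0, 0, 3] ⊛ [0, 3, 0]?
y[0] = 0×0 = 0; y[1] = 0×3 + 0×0 = 0; y[2] = 0×0 + 0×3 + 3×0 = 0; y[3] = 0×0 + 3×3 = 9; y[4] = 3×0 = 0

[0, 0, 0, 9, 0]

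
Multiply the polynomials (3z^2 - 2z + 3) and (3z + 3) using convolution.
Ascending coefficients: a = [3, -2, 3], b = [3, 3]. c[0] = 3×3 = 9; c[1] = 3×3 + -2×3 = 3; c[2] = -2×3 + 3×3 = 3; c[3] = 3×3 = 9. Result coefficients: [9, 3, 3, 9] → 9z^3 + 3z^2 + 3z + 9

9z^3 + 3z^2 + 3z + 9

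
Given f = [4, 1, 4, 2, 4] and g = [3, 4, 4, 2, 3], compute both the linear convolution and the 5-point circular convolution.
Linear: y_lin[0] = 4×3 = 12; y_lin[1] = 4×4 + 1×3 = 19; y_lin[2] = 4×4 + 1×4 + 4×3 = 32; y_lin[3] = 4×2 + 1×4 + 4×4 + 2×3 = 34; y_lin[4] = 4×3 + 1×2 + 4×4 + 2×4 + 4×3 = 50; y_lin[5] = 1×3 + 4×2 + 2×4 + 4×4 = 35; y_lin[6] = 4×3 + 2×2 + 4×4 = 32; y_lin[7] = 2×3 + 4×2 = 14; y_lin[8] = 4×3 = 12 → [12, 19, 32, 34, 50, 35, 32, 14, 12]. Circular (length 5): y[0] = 4×3 + 1×3 + 4×2 + 2×4 + 4×4 = 47; y[1] = 4×4 + 1×3 + 4×3 + 2×2 + 4×4 = 51; y[2] = 4×4 + 1×4 + 4×3 + 2×3 + 4×2 = 46; y[3] = 4×2 + 1×4 + 4×4 + 2×3 + 4×3 = 46; y[4] = 4×3 + 1×2 + 4×4 + 2×4 + 4×3 = 50 → [47, 51, 46, 46, 50]

Linear: [12, 19, 32, 34, 50, 35, 32, 14, 12], Circular: [47, 51, 46, 46, 50]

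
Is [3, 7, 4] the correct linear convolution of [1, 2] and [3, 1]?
Recompute linear convolution of [1, 2] and [3, 1]: y[0] = 1×3 = 3; y[1] = 1×1 + 2×3 = 7; y[2] = 2×1 = 2 → [3, 7, 2]. Compare to given [3, 7, 4]: they differ at index 2: given 4, correct 2, so answer: No

No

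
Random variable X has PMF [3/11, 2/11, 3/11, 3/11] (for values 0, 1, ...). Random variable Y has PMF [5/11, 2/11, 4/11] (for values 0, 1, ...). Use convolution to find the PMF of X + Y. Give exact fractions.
P(X+Y=k) = Σ_i P(X=i)·P(Y=k-i) — a convolution of [3/11, 2/11, 3/11, 3/11] and [5/11, 2/11, 4/11]. P(X+Y=0) = (3/11)×(5/11) = 15/121; P(X+Y=1) = (3/11)×(2/11) + (2/11)×(5/11) = 6/121 + 10/121 = 16/121; P(X+Y=2) = (3/11)×(4/11) + (2/11)×(2/11) + (3/11)×(5/11) = 12/121 + 4/121 + 15/121 = 31/121; P(X+Y=3) = (2/11)×(4/11) + (3/11)×(2/11) + (3/11)×(5/11) = 8/121 + 6/121 + 15/121 = 29/121; P(X+Y=4) = (3/11)×(4/11) + (3/11)×(2/11) = 12/121 + 6/121 = 18/121; P(X+Y=5) = (3/11)×(4/11) = 12/121. PMF: [15/121, 16/121, 31/121, 29/121, 18/121, 12/121] (sums to 1 ✓)

[15/121, 16/121, 31/121, 29/121, 18/121, 12/121]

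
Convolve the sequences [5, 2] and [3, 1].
y[0] = 5×3 = 15; y[1] = 5×1 + 2×3 = 11; y[2] = 2×1 = 2

[15, 11, 2]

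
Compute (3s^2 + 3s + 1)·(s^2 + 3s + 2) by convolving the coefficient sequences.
Ascending coefficients: a = [1, 3, 3], b = [2, 3, 1]. c[0] = 1×2 = 2; c[1] = 1×3 + 3×2 = 9; c[2] = 1×1 + 3×3 + 3×2 = 16; c[3] = 3×1 + 3×3 = 12; c[4] = 3×1 = 3. Result coefficients: [2, 9, 16, 12, 3] → 3s^4 + 12s^3 + 16s^2 + 9s + 2

3s^4 + 12s^3 + 16s^2 + 9s + 2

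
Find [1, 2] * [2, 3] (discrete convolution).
y[0] = 1×2 = 2; y[1] = 1×3 + 2×2 = 7; y[2] = 2×3 = 6

[2, 7, 6]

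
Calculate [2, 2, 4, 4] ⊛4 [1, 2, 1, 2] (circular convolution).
Use y[k] = Σ_j u[j]·v[(k-j) mod 4]. y[0] = 2×1 + 2×2 + 4×1 + 4×2 = 18; y[1] = 2×2 + 2×1 + 4×2 + 4×1 = 18; y[2] = 2×1 + 2×2 + 4×1 + 4×2 = 18; y[3] = 2×2 + 2×1 + 4×2 + 4×1 = 18. Result: [18, 18, 18, 18]

[18, 18, 18, 18]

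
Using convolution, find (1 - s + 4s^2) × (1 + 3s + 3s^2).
Ascending coefficients: a = [1, -1, 4], b = [1, 3, 3]. c[0] = 1×1 = 1; c[1] = 1×3 + -1×1 = 2; c[2] = 1×3 + -1×3 + 4×1 = 4; c[3] = -1×3 + 4×3 = 9; c[4] = 4×3 = 12. Result coefficients: [1, 2, 4, 9, 12] → 1 + 2s + 4s^2 + 9s^3 + 12s^4

1 + 2s + 4s^2 + 9s^3 + 12s^4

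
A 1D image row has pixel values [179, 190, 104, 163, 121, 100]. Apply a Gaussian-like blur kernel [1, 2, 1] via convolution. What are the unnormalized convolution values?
Convolve image row [179, 190, 104, 163, 121, 100] with kernel [1, 2, 1]: y[0] = 179×1 = 179; y[1] = 179×2 + 190×1 = 548; y[2] = 179×1 + 190×2 + 104×1 = 663; y[3] = 190×1 + 104×2 + 163×1 = 561; y[4] = 104×1 + 163×2 + 121×1 = 551; y[5] = 163×1 + 121×2 + 100×1 = 505; y[6] = 121×1 + 100×2 = 321; y[7] = 100×1 = 100 → [179, 548, 663, 561, 551, 505, 321, 100]. Normalization factor = sum(kernel) = 4.

[179, 548, 663, 561, 551, 505, 321, 100]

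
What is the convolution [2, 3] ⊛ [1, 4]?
y[0] = 2×1 = 2; y[1] = 2×4 + 3×1 = 11; y[2] = 3×4 = 12

[2, 11, 12]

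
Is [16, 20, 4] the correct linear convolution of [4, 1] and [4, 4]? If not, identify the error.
Recompute linear convolution of [4, 1] and [4, 4]: y[0] = 4×4 = 16; y[1] = 4×4 + 1×4 = 20; y[2] = 1×4 = 4 → [16, 20, 4]. Given [16, 20, 4] matches, so answer: Yes

Yes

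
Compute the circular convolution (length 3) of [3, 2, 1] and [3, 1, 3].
Use y[k] = Σ_j f[j]·g[(k-j) mod 3]. y[0] = 3×3 + 2×3 + 1×1 = 16; y[1] = 3×1 + 2×3 + 1×3 = 12; y[2] = 3×3 + 2×1 + 1×3 = 14. Result: [16, 12, 14]

[16, 12, 14]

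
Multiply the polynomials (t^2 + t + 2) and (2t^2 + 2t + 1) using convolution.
Ascending coefficients: a = [2, 1, 1], b = [1, 2, 2]. c[0] = 2×1 = 2; c[1] = 2×2 + 1×1 = 5; c[2] = 2×2 + 1×2 + 1×1 = 7; c[3] = 1×2 + 1×2 = 4; c[4] = 1×2 = 2. Result coefficients: [2, 5, 7, 4, 2] → 2t^4 + 4t^3 + 7t^2 + 5t + 2

2t^4 + 4t^3 + 7t^2 + 5t + 2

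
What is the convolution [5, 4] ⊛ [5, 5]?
y[0] = 5×5 = 25; y[1] = 5×5 + 4×5 = 45; y[2] = 4×5 = 20

[25, 45, 20]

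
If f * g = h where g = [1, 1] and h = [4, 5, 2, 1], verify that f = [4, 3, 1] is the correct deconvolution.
Forward-compute [4, 3, 1] * [1, 1]: h[0] = 4×1 = 4; h[1] = 4×1 + 3×1 = 7; h[2] = 3×1 + 1×1 = 4; h[3] = 1×1 = 1 → [4, 7, 4, 1]. Does not match given h = [4, 5, 2, 1].

Not verified. [4, 3, 1] * [1, 1] = [4, 7, 4, 1], which differs from [4, 5, 2, 1] at index 1.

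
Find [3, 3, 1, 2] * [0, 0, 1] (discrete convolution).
y[0] = 3×0 = 0; y[1] = 3×0 + 3×0 = 0; y[2] = 3×1 + 3×0 + 1×0 = 3; y[3] = 3×1 + 1×0 + 2×0 = 3; y[4] = 1×1 + 2×0 = 1; y[5] = 2×1 = 2

[0, 0, 3, 3, 1, 2]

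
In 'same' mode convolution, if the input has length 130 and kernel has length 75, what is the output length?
'Same' mode returns an output with the same length as the input: 130

130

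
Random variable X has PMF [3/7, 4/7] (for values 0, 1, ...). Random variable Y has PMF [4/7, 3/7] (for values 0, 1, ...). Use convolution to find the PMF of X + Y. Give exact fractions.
P(X+Y=k) = Σ_i P(X=i)·P(Y=k-i) — a convolution of [3/7, 4/7] and [4/7, 3/7]. P(X+Y=0) = (3/7)×(4/7) = 12/49; P(X+Y=1) = (3/7)×(3/7) + (4/7)×(4/7) = 9/49 + 16/49 = 25/49; P(X+Y=2) = (4/7)×(3/7) = 12/49. PMF: [12/49, 25/49, 12/49] (sums to 1 ✓)

[12/49, 25/49, 12/49]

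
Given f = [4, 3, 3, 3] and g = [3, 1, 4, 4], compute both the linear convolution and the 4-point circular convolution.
Linear: y_lin[0] = 4×3 = 12; y_lin[1] = 4×1 + 3×3 = 13; y_lin[2] = 4×4 + 3×1 + 3×3 = 28; y_lin[3] = 4×4 + 3×4 + 3×1 + 3×3 = 40; y_lin[4] = 3×4 + 3×4 + 3×1 = 27; y_lin[5] = 3×4 + 3×4 = 24; y_lin[6] = 3×4 = 12 → [12, 13, 28, 40, 27, 24, 12]. Circular (length 4): y[0] = 4×3 + 3×4 + 3×4 + 3×1 = 39; y[1] = 4×1 + 3×3 + 3×4 + 3×4 = 37; y[2] = 4×4 + 3×1 + 3×3 + 3×4 = 40; y[3] = 4×4 + 3×4 + 3×1 + 3×3 = 40 → [39, 37, 40, 40]

Linear: [12, 13, 28, 40, 27, 24, 12], Circular: [39, 37, 40, 40]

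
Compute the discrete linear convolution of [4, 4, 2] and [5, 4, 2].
y[0] = 4×5 = 20; y[1] = 4×4 + 4×5 = 36; y[2] = 4×2 + 4×4 + 2×5 = 34; y[3] = 4×2 + 2×4 = 16; y[4] = 2×2 = 4

[20, 36, 34, 16, 4]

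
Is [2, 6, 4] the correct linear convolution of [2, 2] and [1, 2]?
Recompute linear convolution of [2, 2] and [1, 2]: y[0] = 2×1 = 2; y[1] = 2×2 + 2×1 = 6; y[2] = 2×2 = 4 → [2, 6, 4]. Given [2, 6, 4] matches, so answer: Yes

Yes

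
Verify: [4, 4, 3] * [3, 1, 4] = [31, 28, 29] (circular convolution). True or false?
Recompute circular convolution of [4, 4, 3] and [3, 1, 4]: y[0] = 4×3 + 4×4 + 3×1 = 31; y[1] = 4×1 + 4×3 + 3×4 = 28; y[2] = 4×4 + 4×1 + 3×3 = 29 → [31, 28, 29]. Given [31, 28, 29] matches, so answer: Yes

Yes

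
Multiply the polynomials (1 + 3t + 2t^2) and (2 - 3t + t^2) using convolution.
Ascending coefficients: a = [1, 3, 2], b = [2, -3, 1]. c[0] = 1×2 = 2; c[1] = 1×-3 + 3×2 = 3; c[2] = 1×1 + 3×-3 + 2×2 = -4; c[3] = 3×1 + 2×-3 = -3; c[4] = 2×1 = 2. Result coefficients: [2, 3, -4, -3, 2] → 2 + 3t - 4t^2 - 3t^3 + 2t^4

2 + 3t - 4t^2 - 3t^3 + 2t^4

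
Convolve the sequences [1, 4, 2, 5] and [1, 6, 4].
y[0] = 1×1 = 1; y[1] = 1×6 + 4×1 = 10; y[2] = 1×4 + 4×6 + 2×1 = 30; y[3] = 4×4 + 2×6 + 5×1 = 33; y[4] = 2×4 + 5×6 = 38; y[5] = 5×4 = 20

[1, 10, 30, 33, 38, 20]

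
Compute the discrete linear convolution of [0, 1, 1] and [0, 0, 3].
y[0] = 0×0 = 0; y[1] = 0×0 + 1×0 = 0; y[2] = 0×3 + 1×0 + 1×0 = 0; y[3] = 1×3 + 1×0 = 3; y[4] = 1×3 = 3

[0, 0, 0, 3, 3]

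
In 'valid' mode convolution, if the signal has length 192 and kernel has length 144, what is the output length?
'Valid' mode counts only positions where the kernel fully overlaps the signal: m - n + 1 = 192 - 144 + 1 = 49

49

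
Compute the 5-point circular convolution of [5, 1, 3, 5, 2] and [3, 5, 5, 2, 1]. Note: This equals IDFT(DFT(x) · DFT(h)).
Either evaluate y[k] = Σ_j x[j]·h[(k-j) mod 5] directly, or use IDFT(DFT(x) · DFT(h)). y[0] = 5×3 + 1×1 + 3×2 + 5×5 + 2×5 = 57; y[1] = 5×5 + 1×3 + 3×1 + 5×2 + 2×5 = 51; y[2] = 5×5 + 1×5 + 3×3 + 5×1 + 2×2 = 48; y[3] = 5×2 + 1×5 + 3×5 + 5×3 + 2×1 = 47; y[4] = 5×1 + 1×2 + 3×5 + 5×5 + 2×3 = 53. Result: [57, 51, 48, 47, 53]

[57, 51, 48, 47, 53]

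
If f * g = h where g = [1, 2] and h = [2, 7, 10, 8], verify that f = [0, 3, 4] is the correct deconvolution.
Forward-compute [0, 3, 4] * [1, 2]: h[0] = 0×1 = 0; h[1] = 0×2 + 3×1 = 3; h[2] = 3×2 + 4×1 = 10; h[3] = 4×2 = 8 → [0, 3, 10, 8]. Does not match given h = [2, 7, 10, 8].

Not verified. [0, 3, 4] * [1, 2] = [0, 3, 10, 8], which differs from [2, 7, 10, 8] at index 0.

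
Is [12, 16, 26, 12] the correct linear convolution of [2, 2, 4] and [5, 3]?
Recompute linear convolution of [2, 2, 4] and [5, 3]: y[0] = 2×5 = 10; y[1] = 2×3 + 2×5 = 16; y[2] = 2×3 + 4×5 = 26; y[3] = 4×3 = 12 → [10, 16, 26, 12]. Compare to given [12, 16, 26, 12]: they differ at index 0: given 12, correct 10, so answer: No

No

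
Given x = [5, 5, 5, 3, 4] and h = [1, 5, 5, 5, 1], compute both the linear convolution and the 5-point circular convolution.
Linear: y_lin[0] = 5×1 = 5; y_lin[1] = 5×5 + 5×1 = 30; y_lin[2] = 5×5 + 5×5 + 5×1 = 55; y_lin[3] = 5×5 + 5×5 + 5×5 + 3×1 = 78; y_lin[4] = 5×1 + 5×5 + 5×5 + 3×5 + 4×1 = 74; y_lin[5] = 5×1 + 5×5 + 3×5 + 4×5 = 65; y_lin[6] = 5×1 + 3×5 + 4×5 = 40; y_lin[7] = 3×1 + 4×5 = 23; y_lin[8] = 4×1 = 4 → [5, 30, 55, 78, 74, 65, 40, 23, 4]. Circular (length 5): y[0] = 5×1 + 5×1 + 5×5 + 3×5 + 4×5 = 70; y[1] = 5×5 + 5×1 + 5×1 + 3×5 + 4×5 = 70; y[2] = 5×5 + 5×5 + 5×1 + 3×1 + 4×5 = 78; y[3] = 5×5 + 5×5 + 5×5 + 3×1 + 4×1 = 82; y[4] = 5×1 + 5×5 + 5×5 + 3×5 + 4×1 = 74 → [70, 70, 78, 82, 74]

Linear: [5, 30, 55, 78, 74, 65, 40, 23, 4], Circular: [70, 70, 78, 82, 74]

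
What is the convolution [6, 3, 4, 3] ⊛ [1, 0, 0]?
y[0] = 6×1 = 6; y[1] = 6×0 + 3×1 = 3; y[2] = 6×0 + 3×0 + 4×1 = 4; y[3] = 3×0 + 4×0 + 3×1 = 3; y[4] = 4×0 + 3×0 = 0; y[5] = 3×0 = 0

[6, 3, 4, 3, 0, 0]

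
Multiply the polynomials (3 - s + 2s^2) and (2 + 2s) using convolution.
Ascending coefficients: a = [3, -1, 2], b = [2, 2]. c[0] = 3×2 = 6; c[1] = 3×2 + -1×2 = 4; c[2] = -1×2 + 2×2 = 2; c[3] = 2×2 = 4. Result coefficients: [6, 4, 2, 4] → 6 + 4s + 2s^2 + 4s^3

6 + 4s + 2s^2 + 4s^3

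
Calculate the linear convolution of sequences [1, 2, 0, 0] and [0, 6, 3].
y[0] = 1×0 = 0; y[1] = 1×6 + 2×0 = 6; y[2] = 1×3 + 2×6 + 0×0 = 15; y[3] = 2×3 + 0×6 + 0×0 = 6; y[4] = 0×3 + 0×6 = 0; y[5] = 0×3 = 0

[0, 6, 15, 6, 0, 0]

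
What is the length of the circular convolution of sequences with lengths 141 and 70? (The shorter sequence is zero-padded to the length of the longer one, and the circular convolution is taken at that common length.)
Circular convolution (zero-padding the shorter input) has length max(m, n) = max(141, 70) = 141

141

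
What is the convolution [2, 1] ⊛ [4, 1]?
y[0] = 2×4 = 8; y[1] = 2×1 + 1×4 = 6; y[2] = 1×1 = 1

[8, 6, 1]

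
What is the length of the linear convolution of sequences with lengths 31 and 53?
Linear/full convolution length: m + n - 1 = 31 + 53 - 1 = 83

83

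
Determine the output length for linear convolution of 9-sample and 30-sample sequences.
Linear/full convolution length: m + n - 1 = 9 + 30 - 1 = 38

38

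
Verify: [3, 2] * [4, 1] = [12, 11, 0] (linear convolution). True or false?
Recompute linear convolution of [3, 2] and [4, 1]: y[0] = 3×4 = 12; y[1] = 3×1 + 2×4 = 11; y[2] = 2×1 = 2 → [12, 11, 2]. Compare to given [12, 11, 0]: they differ at index 2: given 0, correct 2, so answer: No

No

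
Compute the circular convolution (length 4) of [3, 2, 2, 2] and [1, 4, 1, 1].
Use y[k] = Σ_j u[j]·v[(k-j) mod 4]. y[0] = 3×1 + 2×1 + 2×1 + 2×4 = 15; y[1] = 3×4 + 2×1 + 2×1 + 2×1 = 18; y[2] = 3×1 + 2×4 + 2×1 + 2×1 = 15; y[3] = 3×1 + 2×1 + 2×4 + 2×1 = 15. Result: [15, 18, 15, 15]

[15, 18, 15, 15]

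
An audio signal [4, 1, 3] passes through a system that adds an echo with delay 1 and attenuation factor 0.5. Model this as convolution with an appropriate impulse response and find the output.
Direct-path + delayed-attenuated-path model → impulse response h = [1, 0.5] (1 at lag 0, 0.5 at lag 1). Output y[n] = x[n] + 0.5·x[n - 1] (with x[n] = 0 outside 0..2): y[0] = 4 + 0.5×0 = 4; y[1] = 1 + 0.5×4 = 3.0; y[2] = 3 + 0.5×1 = 3.5; y[3] = 0 + 0.5×3 = 1.5. So y = [4, 3.0, 3.5, 1.5]

[4, 3.0, 3.5, 1.5]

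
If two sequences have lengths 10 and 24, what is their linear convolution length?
Linear/full convolution length: m + n - 1 = 10 + 24 - 1 = 33

33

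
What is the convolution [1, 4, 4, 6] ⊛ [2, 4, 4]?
y[0] = 1×2 = 2; y[1] = 1×4 + 4×2 = 12; y[2] = 1×4 + 4×4 + 4×2 = 28; y[3] = 4×4 + 4×4 + 6×2 = 44; y[4] = 4×4 + 6×4 = 40; y[5] = 6×4 = 24

[2, 12, 28, 44, 40, 24]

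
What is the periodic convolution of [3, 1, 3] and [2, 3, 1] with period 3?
Use y[k] = Σ_j u[j]·v[(k-j) mod 3]. y[0] = 3×2 + 1×1 + 3×3 = 16; y[1] = 3×3 + 1×2 + 3×1 = 14; y[2] = 3×1 + 1×3 + 3×2 = 12. Result: [16, 14, 12]

[16, 14, 12]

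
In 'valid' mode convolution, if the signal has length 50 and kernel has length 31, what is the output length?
'Valid' mode counts only positions where the kernel fully overlaps the signal: m - n + 1 = 50 - 31 + 1 = 20

20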